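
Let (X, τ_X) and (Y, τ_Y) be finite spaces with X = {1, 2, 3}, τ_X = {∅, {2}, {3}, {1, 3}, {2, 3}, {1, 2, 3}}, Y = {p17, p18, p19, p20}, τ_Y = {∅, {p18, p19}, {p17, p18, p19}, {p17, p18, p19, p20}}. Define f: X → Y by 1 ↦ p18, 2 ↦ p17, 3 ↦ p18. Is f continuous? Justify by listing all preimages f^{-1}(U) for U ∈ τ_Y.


f IS continuous.

Compute f^{-1}(U) for each U ∈ τ_Y:
  U = ∅: f^{-1}(U) = ∅ ∈ τ_X ✓.
  U = {p18, p19}: f^{-1}(U) = {1, 3} ∈ τ_X ✓.
  U = {p17, p18, p19}: f^{-1}(U) = {1, 2, 3} ∈ τ_X ✓.
  U = {p17, p18, p19, p20}: f^{-1}(U) = {1, 2, 3} ∈ τ_X ✓.
Every preimage lies in τ_X, so f IS continuous.


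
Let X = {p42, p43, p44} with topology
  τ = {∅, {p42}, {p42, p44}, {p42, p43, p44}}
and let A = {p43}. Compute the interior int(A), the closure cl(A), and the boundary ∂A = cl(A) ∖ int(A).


int(A) = ∅, cl(A) = {p43}, ∂A = {p43}.

Closed sets in (X, τ) are complements of opens:
  closed(X, τ) = {∅, {p43}, {p43, p44}, {p42, p43, p44}}.
int(A) = ⋃ {U ∈ τ : U ⊆ A}. Opens contained in A: ∅.
Taking the union of these: int(A) = ∅.
cl(A) = ⋂ {C closed : A ⊆ C}. Closed sets containing A: {p43}, {p43, p44}, {p42, p43, p44}.
Intersecting these: cl(A) = {p43}.
∂A = cl(A) ∖ int(A) = {p43} ∖ ∅ = {p43}.


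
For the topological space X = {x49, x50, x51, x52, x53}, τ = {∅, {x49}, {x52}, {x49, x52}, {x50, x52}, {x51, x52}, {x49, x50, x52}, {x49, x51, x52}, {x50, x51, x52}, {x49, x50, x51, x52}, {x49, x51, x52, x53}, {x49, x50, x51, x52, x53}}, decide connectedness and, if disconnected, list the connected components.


(X, τ) is connected.

Find clopen sets (U ∈ τ with X ∖ U ∈ τ):
  U = ∅, X ∖ U = {x49, x50, x51, x52, x53} — both open, so U is clopen.
  U = {x49, x50, x51, x52, x53}, X ∖ U = ∅ — both open, so U is clopen.
Only trivial clopens (∅ and X) exist, so (X, τ) is connected.
Compute connected components by grouping points that agree on all clopens:
  component: {x49, x50, x51, x52, x53}


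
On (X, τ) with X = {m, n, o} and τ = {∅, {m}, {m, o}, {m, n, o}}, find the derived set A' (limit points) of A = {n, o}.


A' = {n}

For each x ∈ X, list the open sets U ∈ τ with x ∈ U, then check whether U ∩ (A ∖ {x}) ≠ ∅ for every such U.
  x = m: open {m} ∋ x has {m} ∩ (A ∖ {m}) = ∅, so x is NOT a limit point.
  x = n: opens ∋ x are {m, n, o}; each meets A ∖ {n}, so x IS a limit point.
  x = o: open {m, o} ∋ x has {m, o} ∩ (A ∖ {o}) = ∅, so x is NOT a limit point.
Collecting: A' = {n}.


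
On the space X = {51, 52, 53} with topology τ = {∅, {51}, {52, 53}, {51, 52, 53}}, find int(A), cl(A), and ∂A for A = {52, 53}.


int(A) = {52, 53}, cl(A) = {52, 53}, ∂A = ∅.

Closed sets in (X, τ) are complements of opens:
  closed(X, τ) = {∅, {51}, {52, 53}, {51, 52, 53}}.
int(A) = ⋃ {U ∈ τ : U ⊆ A}. Opens contained in A: ∅, {52, 53}.
Taking the union of these: int(A) = {52, 53}.
cl(A) = ⋂ {C closed : A ⊆ C}. Closed sets containing A: {52, 53}, {51, 52, 53}.
Intersecting these: cl(A) = {52, 53}.
∂A = cl(A) ∖ int(A) = {52, 53} ∖ {52, 53} = ∅.


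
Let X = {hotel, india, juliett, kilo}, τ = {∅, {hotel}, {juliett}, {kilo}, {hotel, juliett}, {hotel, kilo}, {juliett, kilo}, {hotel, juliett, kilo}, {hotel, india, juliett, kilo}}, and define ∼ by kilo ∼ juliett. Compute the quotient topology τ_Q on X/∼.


X/∼ = {[hotel], [india], [juliett=kilo]}; |τ_Q| = 5.

Equivalence classes: [hotel], [india], [juliett=kilo].
Quotient map π: X → X/∼ sends hotel ↦ [hotel], india ↦ [india], juliett ↦ [juliett=kilo], kilo ↦ [juliett=kilo].
For each subset V ⊆ X/∼, compute π^{-1}(V) ⊆ X and check whether π^{-1}(V) ∈ τ. V is open in τ_Q iff π^{-1}(V) ∈ τ.
  V = {}: π^{-1}(V) = ∅ ∈ τ ✓.
  V = {[hotel]}: π^{-1}(V) = {hotel} ∈ τ ✓.
  V = {[india]}: π^{-1}(V) = {india} ∉ τ ✗.
  V = {[hotel], [india]}: π^{-1}(V) = {hotel, india} ∉ τ ✗.
  V = {[juliett=kilo]}: π^{-1}(V) = {juliett, kilo} ∈ τ ✓.
  V = {[hotel], [juliett=kilo]}: π^{-1}(V) = {hotel, juliett, kilo} ∈ τ ✓.
  V = {[india], [juliett=kilo]}: π^{-1}(V) = {india, juliett, kilo} ∉ τ ✗.
  V = {[hotel], [india], [juliett=kilo]}: π^{-1}(V) = {hotel, india, juliett, kilo} ∈ τ ✓.
Open sets in the quotient: τ_Q = {{}, {[hotel]}, {[juliett=kilo]}, {[hotel], [juliett=kilo]}, {[hotel], [india], [juliett=kilo]}} (5 elements).


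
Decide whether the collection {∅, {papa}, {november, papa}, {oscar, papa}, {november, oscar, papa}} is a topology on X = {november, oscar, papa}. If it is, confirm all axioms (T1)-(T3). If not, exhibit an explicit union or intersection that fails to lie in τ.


τ IS a topology on X.

Axiom (T1): ∅ ∈ τ? Yes; X ∈ τ? Yes.
Axiom (T2/T3): check pairwise unions and intersections of members of τ.
All pairwise intersections and unions checked — each lies in τ. Therefore τ satisfies (T1), (T2), (T3): it IS a topology on X.


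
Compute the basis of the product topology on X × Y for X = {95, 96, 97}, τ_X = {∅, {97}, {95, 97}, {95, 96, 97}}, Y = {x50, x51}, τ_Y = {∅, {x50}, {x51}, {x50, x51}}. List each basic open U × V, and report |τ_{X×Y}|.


Basis B = {∅ × ∅, {97} × {x50}, {97} × {x51}, {95, 97} × {x50}, {95, 97} × {x51}, {97} × {x50, x51}, {95, 96, 97} × {x50}, {95, 96, 97} × {x51}, {95, 97} × {x50, x51}, {95, 96, 97} × {x50, x51}}; |τ_{X×Y}| = 16.

Enumerate products U × V with U ∈ τ_X, V ∈ τ_Y (deduplicated):
  ∅ × ∅ = {} (∅)
  {97} × {x50} = {(97,x50)}
  {97} × {x51} = {(97,x51)}
  {95, 97} × {x50} = {(95,x50), (97,x50)}
  {95, 97} × {x51} = {(95,x51), (97,x51)}
  {97} × {x50, x51} = {(97,x50), (97,x51)}
  {95, 96, 97} × {x50} = {(95,x50), (96,x50), (97,x50)}
  {95, 96, 97} × {x51} = {(95,x51), (96,x51), (97,x51)}
  {95, 97} × {x50, x51} = {(95,x50), (95,x51), (97,x50), (97,x51)}
  {95, 96, 97} × {x50, x51} = {(95,x50), (95,x51), (96,x50), (96,x51), (97,x50), (97,x51)}
These 10 distinct sets form the basis B.
Close under arbitrary unions to get τ_{X×Y}; counting gives |τ_{X×Y}| = 16.


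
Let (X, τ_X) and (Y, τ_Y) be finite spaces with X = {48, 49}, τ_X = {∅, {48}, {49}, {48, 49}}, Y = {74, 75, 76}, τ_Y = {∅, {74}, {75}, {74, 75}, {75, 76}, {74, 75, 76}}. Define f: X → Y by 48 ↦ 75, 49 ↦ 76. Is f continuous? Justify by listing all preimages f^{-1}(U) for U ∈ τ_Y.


f IS continuous.

Compute f^{-1}(U) for each U ∈ τ_Y:
  U = ∅: f^{-1}(U) = ∅ ∈ τ_X ✓.
  U = {74}: f^{-1}(U) = ∅ ∈ τ_X ✓.
  U = {75}: f^{-1}(U) = {48} ∈ τ_X ✓.
  U = {74, 75}: f^{-1}(U) = {48} ∈ τ_X ✓.
  U = {75, 76}: f^{-1}(U) = {48, 49} ∈ τ_X ✓.
  U = {74, 75, 76}: f^{-1}(U) = {48, 49} ∈ τ_X ✓.
Every preimage lies in τ_X, so f IS continuous.


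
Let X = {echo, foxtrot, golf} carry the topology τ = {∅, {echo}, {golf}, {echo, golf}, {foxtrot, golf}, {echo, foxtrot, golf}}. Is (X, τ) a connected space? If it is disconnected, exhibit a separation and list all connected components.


(X, τ) is disconnected; components = [{echo}, {foxtrot, golf}].

Find clopen sets (U ∈ τ with X ∖ U ∈ τ):
  U = ∅, X ∖ U = {echo, foxtrot, golf} — both open, so U is clopen.
  U = {echo}, X ∖ U = {foxtrot, golf} — both open, so U is clopen.
  U = {foxtrot, golf}, X ∖ U = {echo} — both open, so U is clopen.
  U = {echo, foxtrot, golf}, X ∖ U = ∅ — both open, so U is clopen.
Nontrivial clopen(s) exist: e.g. {echo}. So (X, τ) is disconnected.
Compute connected components by grouping points that agree on all clopens:
  component: {echo}
  component: {foxtrot, golf}


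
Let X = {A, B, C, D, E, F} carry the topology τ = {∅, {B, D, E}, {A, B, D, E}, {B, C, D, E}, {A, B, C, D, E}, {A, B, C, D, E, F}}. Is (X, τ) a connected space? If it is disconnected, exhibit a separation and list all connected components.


(X, τ) is connected.

Find clopen sets (U ∈ τ with X ∖ U ∈ τ):
  U = ∅, X ∖ U = {A, B, C, D, E, F} — both open, so U is clopen.
  U = {A, B, C, D, E, F}, X ∖ U = ∅ — both open, so U is clopen.
Only trivial clopens (∅ and X) exist, so (X, τ) is connected.
Compute connected components by grouping points that agree on all clopens:
  component: {A, B, C, D, E, F}


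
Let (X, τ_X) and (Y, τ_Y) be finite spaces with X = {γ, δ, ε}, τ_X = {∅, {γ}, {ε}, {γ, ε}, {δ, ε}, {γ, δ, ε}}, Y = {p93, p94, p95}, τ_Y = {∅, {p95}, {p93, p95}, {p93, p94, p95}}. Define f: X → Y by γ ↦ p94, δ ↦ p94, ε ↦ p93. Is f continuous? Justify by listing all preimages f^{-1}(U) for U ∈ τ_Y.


f IS continuous.

Compute f^{-1}(U) for each U ∈ τ_Y:
  U = ∅: f^{-1}(U) = ∅ ∈ τ_X ✓.
  U = {p95}: f^{-1}(U) = ∅ ∈ τ_X ✓.
  U = {p93, p95}: f^{-1}(U) = {ε} ∈ τ_X ✓.
  U = {p93, p94, p95}: f^{-1}(U) = {γ, δ, ε} ∈ τ_X ✓.
Every preimage lies in τ_X, so f IS continuous.


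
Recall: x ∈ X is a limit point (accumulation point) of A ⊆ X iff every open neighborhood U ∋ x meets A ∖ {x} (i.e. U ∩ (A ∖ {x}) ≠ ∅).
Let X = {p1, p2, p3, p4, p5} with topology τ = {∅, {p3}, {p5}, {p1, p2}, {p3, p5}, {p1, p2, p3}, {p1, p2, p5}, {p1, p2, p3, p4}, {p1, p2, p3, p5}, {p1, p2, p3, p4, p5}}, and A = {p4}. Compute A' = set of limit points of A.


A' = ∅

For each x ∈ X, list the open sets U ∈ τ with x ∈ U, then check whether U ∩ (A ∖ {x}) ≠ ∅ for every such U.
  x = p1: open {p1, p2} ∋ x has {p1, p2} ∩ (A ∖ {p1}) = ∅, so x is NOT a limit point.
  x = p2: open {p1, p2} ∋ x has {p1, p2} ∩ (A ∖ {p2}) = ∅, so x is NOT a limit point.
  x = p3: open {p3} ∋ x has {p3} ∩ (A ∖ {p3}) = ∅, so x is NOT a limit point.
  x = p4: open {p1, p2, p3, p4} ∋ x has {p1, p2, p3, p4} ∩ (A ∖ {p4}) = ∅, so x is NOT a limit point.
  x = p5: open {p5} ∋ x has {p5} ∩ (A ∖ {p5}) = ∅, so x is NOT a limit point.
Collecting: A' = ∅.


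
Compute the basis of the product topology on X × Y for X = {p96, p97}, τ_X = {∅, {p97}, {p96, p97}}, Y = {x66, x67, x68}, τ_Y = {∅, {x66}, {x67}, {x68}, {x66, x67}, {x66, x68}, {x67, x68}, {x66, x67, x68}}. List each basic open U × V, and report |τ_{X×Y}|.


Basis B = {∅ × ∅, {p97} × {x66}, {p97} × {x67}, {p97} × {x68}, {p96, p97} × {x66}, {p96, p97} × {x67}, {p96, p97} × {x68}, {p97} × {x66, x67}, {p97} × {x66, x68}, {p97} × {x67, x68}, {p97} × {x66, x67, x68}, {p96, p97} × {x66, x67}, {p96, p97} × {x66, x68}, {p96, p97} × {x67, x68}, {p96, p97} × {x66, x67, x68}}; |τ_{X×Y}| = 27.

Enumerate products U × V with U ∈ τ_X, V ∈ τ_Y (deduplicated):
  ∅ × ∅ = {} (∅)
  {p97} × {x66} = {(p97,x66)}
  {p97} × {x67} = {(p97,x67)}
  {p97} × {x68} = {(p97,x68)}
  {p96, p97} × {x66} = {(p96,x66), (p97,x66)}
  {p96, p97} × {x67} = {(p96,x67), (p97,x67)}
  {p96, p97} × {x68} = {(p96,x68), (p97,x68)}
  {p97} × {x66, x67} = {(p97,x66), (p97,x67)}
  {p97} × {x66, x68} = {(p97,x66), (p97,x68)}
  {p97} × {x67, x68} = {(p97,x67), (p97,x68)}
  {p97} × {x66, x67, x68} = {(p97,x66), (p97,x67), (p97,x68)}
  {p96, p97} × {x66, x67} = {(p96,x66), (p96,x67), (p97,x66), (p97,x67)}
  {p96, p97} × {x66, x68} = {(p96,x66), (p96,x68), (p97,x66), (p97,x68)}
  {p96, p97} × {x67, x68} = {(p96,x67), (p96,x68), (p97,x67), (p97,x68)}
  {p96, p97} × {x66, x67, x68} = {(p96,x66), (p96,x67), (p96,x68), (p97,x66), (p97,x67), (p97,x68)}
These 15 distinct sets form the basis B.
Close under arbitrary unions to get τ_{X×Y}; counting gives |τ_{X×Y}| = 27.


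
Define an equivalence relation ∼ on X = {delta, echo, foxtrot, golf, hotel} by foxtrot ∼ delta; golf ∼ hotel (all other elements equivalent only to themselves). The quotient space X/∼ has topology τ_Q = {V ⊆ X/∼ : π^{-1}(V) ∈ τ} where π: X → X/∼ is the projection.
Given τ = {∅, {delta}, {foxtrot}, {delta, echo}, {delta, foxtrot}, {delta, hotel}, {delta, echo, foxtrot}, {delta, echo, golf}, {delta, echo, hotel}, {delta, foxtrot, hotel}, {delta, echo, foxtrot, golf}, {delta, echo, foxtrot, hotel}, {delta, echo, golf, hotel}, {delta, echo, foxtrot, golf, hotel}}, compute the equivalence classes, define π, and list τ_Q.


X/∼ = {[delta=foxtrot], [echo], [golf=hotel]}; |τ_Q| = 4.

Equivalence classes: [delta=foxtrot], [echo], [golf=hotel].
Quotient map π: X → X/∼ sends delta ↦ [delta=foxtrot], echo ↦ [echo], foxtrot ↦ [delta=foxtrot], golf ↦ [golf=hotel], hotel ↦ [golf=hotel].
For each subset V ⊆ X/∼, compute π^{-1}(V) ⊆ X and check whether π^{-1}(V) ∈ τ. V is open in τ_Q iff π^{-1}(V) ∈ τ.
  V = {}: π^{-1}(V) = ∅ ∈ τ ✓.
  V = {[delta=foxtrot]}: π^{-1}(V) = {delta, foxtrot} ∈ τ ✓.
  V = {[echo]}: π^{-1}(V) = {echo} ∉ τ ✗.
  V = {[delta=foxtrot], [echo]}: π^{-1}(V) = {delta, echo, foxtrot} ∈ τ ✓.
  V = {[golf=hotel]}: π^{-1}(V) = {golf, hotel} ∉ τ ✗.
  V = {[delta=foxtrot], [golf=hotel]}: π^{-1}(V) = {delta, foxtrot, golf, hotel} ∉ τ ✗.
  V = {[echo], [golf=hotel]}: π^{-1}(V) = {echo, golf, hotel} ∉ τ ✗.
  V = {[delta=foxtrot], [echo], [golf=hotel]}: π^{-1}(V) = {delta, echo, foxtrot, golf, hotel} ∈ τ ✓.
Open sets in the quotient: τ_Q = {{}, {[delta=foxtrot]}, {[delta=foxtrot], [echo]}, {[delta=foxtrot], [echo], [golf=hotel]}} (4 elements).


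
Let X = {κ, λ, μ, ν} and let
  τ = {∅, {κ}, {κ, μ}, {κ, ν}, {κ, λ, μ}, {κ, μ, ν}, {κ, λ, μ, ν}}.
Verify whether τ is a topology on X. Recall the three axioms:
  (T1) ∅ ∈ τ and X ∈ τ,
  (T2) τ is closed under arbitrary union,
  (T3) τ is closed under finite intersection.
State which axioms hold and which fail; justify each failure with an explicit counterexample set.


τ IS a topology on X.

Axiom (T1): ∅ ∈ τ? Yes; X ∈ τ? Yes.
Axiom (T2/T3): check pairwise unions and intersections of members of τ.
All pairwise intersections and unions checked — each lies in τ. Therefore τ satisfies (T1), (T2), (T3): it IS a topology on X.


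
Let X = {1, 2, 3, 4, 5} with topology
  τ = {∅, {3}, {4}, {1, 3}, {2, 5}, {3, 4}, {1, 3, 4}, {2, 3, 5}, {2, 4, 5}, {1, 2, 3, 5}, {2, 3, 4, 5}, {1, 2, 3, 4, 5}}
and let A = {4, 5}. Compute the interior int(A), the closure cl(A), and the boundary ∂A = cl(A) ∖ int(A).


int(A) = {4}, cl(A) = {2, 4, 5}, ∂A = {2, 5}.

Closed sets in (X, τ) are complements of opens:
  closed(X, τ) = {∅, {1}, {4}, {1, 3}, {1, 4}, {2, 5}, {1, 2, 5}, {1, 3, 4}, {2, 4, 5}, {1, 2, 3, 5}, {1, 2, 4, 5}, {1, 2, 3, 4, 5}}.
int(A) = ⋃ {U ∈ τ : U ⊆ A}. Opens contained in A: ∅, {4}.
Taking the union of these: int(A) = {4}.
cl(A) = ⋂ {C closed : A ⊆ C}. Closed sets containing A: {2, 4, 5}, {1, 2, 4, 5}, {1, 2, 3, 4, 5}.
Intersecting these: cl(A) = {2, 4, 5}.
∂A = cl(A) ∖ int(A) = {2, 4, 5} ∖ {4} = {2, 5}.


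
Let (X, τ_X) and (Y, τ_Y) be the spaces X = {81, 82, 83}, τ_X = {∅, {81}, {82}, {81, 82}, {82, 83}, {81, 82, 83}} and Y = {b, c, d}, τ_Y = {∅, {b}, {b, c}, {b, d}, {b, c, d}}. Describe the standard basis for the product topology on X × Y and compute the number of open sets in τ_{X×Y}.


Basis B = {∅ × ∅, {81} × {b}, {82} × {b}, {81} × {b, c}, {81} × {b, d}, {81, 82} × {b}, {82} × {b, c}, {82} × {b, d}, {82, 83} × {b}, {81} × {b, c, d}, {81, 82, 83} × {b}, {82} × {b, c, d}, {81, 82} × {b, c}, {81, 82} × {b, d}, {82, 83} × {b, c}, {82, 83} × {b, d}, {81, 82} × {b, c, d}, {81, 82, 83} × {b, c}, {81, 82, 83} × {b, d}, {82, 83} × {b, c, d}, {81, 82, 83} × {b, c, d}}; |τ_{X×Y}| = 70.

Enumerate products U × V with U ∈ τ_X, V ∈ τ_Y (deduplicated):
  ∅ × ∅ = {} (∅)
  {81} × {b} = {(81,b)}
  {82} × {b} = {(82,b)}
  {81} × {b, c} = {(81,b), (81,c)}
  {81} × {b, d} = {(81,b), (81,d)}
  {81, 82} × {b} = {(81,b), (82,b)}
  {82} × {b, c} = {(82,b), (82,c)}
  {82} × {b, d} = {(82,b), (82,d)}
  {82, 83} × {b} = {(82,b), (83,b)}
  {81} × {b, c, d} = {(81,b), (81,c), (81,d)}
  {81, 82, 83} × {b} = {(81,b), (82,b), (83,b)}
  {82} × {b, c, d} = {(82,b), (82,c), (82,d)}
  {81, 82} × {b, c} = {(81,b), (81,c), (82,b), (82,c)}
  {81, 82} × {b, d} = {(81,b), (81,d), (82,b), (82,d)}
  {82, 83} × {b, c} = {(82,b), (82,c), (83,b), (83,c)}
  {82, 83} × {b, d} = {(82,b), (82,d), (83,b), (83,d)}
  {81, 82} × {b, c, d} = {(81,b), (81,c), (81,d), (82,b), (82,c), (82,d)}
  {81, 82, 83} × {b, c} = {(81,b), (81,c), (82,b), (82,c), (83,b), (83,c)}
  {81, 82, 83} × {b, d} = {(81,b), (81,d), (82,b), (82,d), (83,b), (83,d)}
  {82, 83} × {b, c, d} = {(82,b), (82,c), (82,d), (83,b), (83,c), (83,d)}
  {81, 82, 83} × {b, c, d} = {(81,b), (81,c), (81,d), (82,b), (82,c), (82,d), (83,b), (83,c), (83,d)}
These 21 distinct sets form the basis B.
Close under arbitrary unions to get τ_{X×Y}; counting gives |τ_{X×Y}| = 70.


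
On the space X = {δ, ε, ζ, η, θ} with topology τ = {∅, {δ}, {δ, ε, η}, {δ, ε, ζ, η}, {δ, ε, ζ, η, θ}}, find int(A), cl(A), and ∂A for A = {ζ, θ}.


int(A) = ∅, cl(A) = {ζ, θ}, ∂A = {ζ, θ}.

Closed sets in (X, τ) are complements of opens:
  closed(X, τ) = {∅, {θ}, {ζ, θ}, {ε, ζ, η, θ}, {δ, ε, ζ, η, θ}}.
int(A) = ⋃ {U ∈ τ : U ⊆ A}. Opens contained in A: ∅.
Taking the union of these: int(A) = ∅.
cl(A) = ⋂ {C closed : A ⊆ C}. Closed sets containing A: {ζ, θ}, {ε, ζ, η, θ}, {δ, ε, ζ, η, θ}.
Intersecting these: cl(A) = {ζ, θ}.
∂A = cl(A) ∖ int(A) = {ζ, θ} ∖ ∅ = {ζ, θ}.


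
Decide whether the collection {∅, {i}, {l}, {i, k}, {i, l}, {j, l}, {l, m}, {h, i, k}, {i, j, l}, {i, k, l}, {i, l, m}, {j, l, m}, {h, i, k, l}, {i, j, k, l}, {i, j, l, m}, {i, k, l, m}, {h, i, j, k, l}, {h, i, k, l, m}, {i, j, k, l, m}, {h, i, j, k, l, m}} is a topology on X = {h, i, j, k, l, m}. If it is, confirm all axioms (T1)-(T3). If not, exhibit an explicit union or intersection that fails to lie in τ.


τ IS a topology on X.

Axiom (T1): ∅ ∈ τ? Yes; X ∈ τ? Yes.
Axiom (T2/T3): check pairwise unions and intersections of members of τ.
All pairwise intersections and unions checked — each lies in τ. Therefore τ satisfies (T1), (T2), (T3): it IS a topology on X.


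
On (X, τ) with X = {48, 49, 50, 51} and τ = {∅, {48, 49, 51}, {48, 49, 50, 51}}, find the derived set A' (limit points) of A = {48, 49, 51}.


A' = {48, 49, 50, 51}

For each x ∈ X, list the open sets U ∈ τ with x ∈ U, then check whether U ∩ (A ∖ {x}) ≠ ∅ for every such U.
  x = 48: opens ∋ x are {48, 49, 51}, {48, 49, 50, 51}; each meets A ∖ {48}, so x IS a limit point.
  x = 49: opens ∋ x are {48, 49, 51}, {48, 49, 50, 51}; each meets A ∖ {49}, so x IS a limit point.
  x = 50: opens ∋ x are {48, 49, 50, 51}; each meets A ∖ {50}, so x IS a limit point.
  x = 51: opens ∋ x are {48, 49, 51}, {48, 49, 50, 51}; each meets A ∖ {51}, so x IS a limit point.
Collecting: A' = {48, 49, 50, 51}.


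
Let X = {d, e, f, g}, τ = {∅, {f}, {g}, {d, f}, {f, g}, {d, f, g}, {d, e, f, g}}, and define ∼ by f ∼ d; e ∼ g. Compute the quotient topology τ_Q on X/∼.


X/∼ = {[d=f], [e=g]}; |τ_Q| = 3.

Equivalence classes: [d=f], [e=g].
Quotient map π: X → X/∼ sends d ↦ [d=f], e ↦ [e=g], f ↦ [d=f], g ↦ [e=g].
For each subset V ⊆ X/∼, compute π^{-1}(V) ⊆ X and check whether π^{-1}(V) ∈ τ. V is open in τ_Q iff π^{-1}(V) ∈ τ.
  V = {}: π^{-1}(V) = ∅ ∈ τ ✓.
  V = {[d=f]}: π^{-1}(V) = {d, f} ∈ τ ✓.
  V = {[e=g]}: π^{-1}(V) = {e, g} ∉ τ ✗.
  V = {[d=f], [e=g]}: π^{-1}(V) = {d, e, f, g} ∈ τ ✓.
Open sets in the quotient: τ_Q = {{}, {[d=f]}, {[d=f], [e=g]}} (3 elements).


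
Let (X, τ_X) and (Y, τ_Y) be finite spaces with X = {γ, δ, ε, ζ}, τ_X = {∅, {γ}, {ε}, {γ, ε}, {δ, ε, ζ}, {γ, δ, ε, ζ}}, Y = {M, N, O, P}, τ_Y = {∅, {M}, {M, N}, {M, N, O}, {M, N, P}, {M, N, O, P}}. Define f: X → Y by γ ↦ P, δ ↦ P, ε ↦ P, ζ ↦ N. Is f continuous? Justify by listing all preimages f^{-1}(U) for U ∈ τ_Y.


f is NOT continuous.

Compute f^{-1}(U) for each U ∈ τ_Y:
  U = ∅: f^{-1}(U) = ∅ ∈ τ_X ✓.
  U = {M}: f^{-1}(U) = ∅ ∈ τ_X ✓.
  U = {M, N}: f^{-1}(U) = {ζ} ∉ τ_X ✗.
  U = {M, N, O}: f^{-1}(U) = {ζ} ∉ τ_X ✗.
  U = {M, N, P}: f^{-1}(U) = {γ, δ, ε, ζ} ∈ τ_X ✓.
  U = {M, N, O, P}: f^{-1}(U) = {γ, δ, ε, ζ} ∈ τ_X ✓.
Found U = {M, N} with f^{-1}(U) = {ζ} not in τ_X. Therefore f is NOT continuous.


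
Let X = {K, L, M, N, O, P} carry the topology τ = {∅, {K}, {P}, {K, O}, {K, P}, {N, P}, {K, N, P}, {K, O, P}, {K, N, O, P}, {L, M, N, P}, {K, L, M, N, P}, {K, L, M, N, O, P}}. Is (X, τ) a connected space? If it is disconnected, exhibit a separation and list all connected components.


(X, τ) is disconnected; components = [{K, O}, {L, M, N, P}].

Find clopen sets (U ∈ τ with X ∖ U ∈ τ):
  U = ∅, X ∖ U = {K, L, M, N, O, P} — both open, so U is clopen.
  U = {K, O}, X ∖ U = {L, M, N, P} — both open, so U is clopen.
  U = {L, M, N, P}, X ∖ U = {K, O} — both open, so U is clopen.
  U = {K, L, M, N, O, P}, X ∖ U = ∅ — both open, so U is clopen.
Nontrivial clopen(s) exist: e.g. {K, O}. So (X, τ) is disconnected.
Compute connected components by grouping points that agree on all clopens:
  component: {K, O}
  component: {L, M, N, P}


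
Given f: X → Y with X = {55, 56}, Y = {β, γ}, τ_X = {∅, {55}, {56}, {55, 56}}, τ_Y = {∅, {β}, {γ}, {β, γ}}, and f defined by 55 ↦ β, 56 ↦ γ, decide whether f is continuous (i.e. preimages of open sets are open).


f IS continuous.

Compute f^{-1}(U) for each U ∈ τ_Y:
  U = ∅: f^{-1}(U) = ∅ ∈ τ_X ✓.
  U = {β}: f^{-1}(U) = {55} ∈ τ_X ✓.
  U = {γ}: f^{-1}(U) = {56} ∈ τ_X ✓.
  U = {β, γ}: f^{-1}(U) = {55, 56} ∈ τ_X ✓.
Every preimage lies in τ_X, so f IS continuous.


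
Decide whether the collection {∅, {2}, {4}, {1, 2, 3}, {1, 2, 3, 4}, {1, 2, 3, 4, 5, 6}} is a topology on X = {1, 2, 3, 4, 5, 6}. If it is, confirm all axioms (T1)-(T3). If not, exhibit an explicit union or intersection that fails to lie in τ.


τ is NOT a topology on X.

Axiom (T1): ∅ ∈ τ? Yes; X ∈ τ? Yes.
Axiom (T2/T3): check pairwise unions and intersections of members of τ.
Counterexample for (T2): {2} ∪ {4} = {2, 4} ∉ τ. Therefore τ is NOT a topology.


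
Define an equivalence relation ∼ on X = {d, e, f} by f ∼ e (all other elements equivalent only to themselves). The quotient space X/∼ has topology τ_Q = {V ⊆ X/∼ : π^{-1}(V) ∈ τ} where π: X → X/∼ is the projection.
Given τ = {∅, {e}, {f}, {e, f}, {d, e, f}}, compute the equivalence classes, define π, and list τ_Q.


X/∼ = {[d], [e=f]}; |τ_Q| = 3.

Equivalence classes: [d], [e=f].
Quotient map π: X → X/∼ sends d ↦ [d], e ↦ [e=f], f ↦ [e=f].
For each subset V ⊆ X/∼, compute π^{-1}(V) ⊆ X and check whether π^{-1}(V) ∈ τ. V is open in τ_Q iff π^{-1}(V) ∈ τ.
  V = {}: π^{-1}(V) = ∅ ∈ τ ✓.
  V = {[d]}: π^{-1}(V) = {d} ∉ τ ✗.
  V = {[e=f]}: π^{-1}(V) = {e, f} ∈ τ ✓.
  V = {[d], [e=f]}: π^{-1}(V) = {d, e, f} ∈ τ ✓.
Open sets in the quotient: τ_Q = {{}, {[e=f]}, {[d], [e=f]}} (3 elements).


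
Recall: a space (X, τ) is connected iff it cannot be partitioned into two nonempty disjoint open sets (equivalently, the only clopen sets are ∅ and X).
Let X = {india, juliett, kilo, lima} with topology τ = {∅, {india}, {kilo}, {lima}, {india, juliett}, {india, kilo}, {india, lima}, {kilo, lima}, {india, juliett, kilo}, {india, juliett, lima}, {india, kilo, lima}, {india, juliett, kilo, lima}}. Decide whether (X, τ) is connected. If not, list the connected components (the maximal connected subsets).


(X, τ) is disconnected; components = [{kilo}, {lima}, {india, juliett}].

Find clopen sets (U ∈ τ with X ∖ U ∈ τ):
  U = ∅, X ∖ U = {india, juliett, kilo, lima} — both open, so U is clopen.
  U = {kilo}, X ∖ U = {india, juliett, lima} — both open, so U is clopen.
  U = {lima}, X ∖ U = {india, juliett, kilo} — both open, so U is clopen.
  U = {india, juliett}, X ∖ U = {kilo, lima} — both open, so U is clopen.
  U = {kilo, lima}, X ∖ U = {india, juliett} — both open, so U is clopen.
  U = {india, juliett, kilo}, X ∖ U = {lima} — both open, so U is clopen.
  U = {india, juliett, lima}, X ∖ U = {kilo} — both open, so U is clopen.
  U = {india, juliett, kilo, lima}, X ∖ U = ∅ — both open, so U is clopen.
Nontrivial clopen(s) exist: e.g. {lima}. So (X, τ) is disconnected.
Compute connected components by grouping points that agree on all clopens:
  component: {kilo}
  component: {lima}
  component: {india, juliett}


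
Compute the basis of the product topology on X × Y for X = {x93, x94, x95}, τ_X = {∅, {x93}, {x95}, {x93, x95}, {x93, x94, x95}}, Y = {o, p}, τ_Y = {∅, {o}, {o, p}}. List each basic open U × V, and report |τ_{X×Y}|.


Basis B = {∅ × ∅, {x93} × {o}, {x95} × {o}, {x93} × {o, p}, {x93, x95} × {o}, {x95} × {o, p}, {x93, x94, x95} × {o}, {x93, x95} × {o, p}, {x93, x94, x95} × {o, p}}; |τ_{X×Y}| = 14.

Enumerate products U × V with U ∈ τ_X, V ∈ τ_Y (deduplicated):
  ∅ × ∅ = {} (∅)
  {x93} × {o} = {(x93,o)}
  {x95} × {o} = {(x95,o)}
  {x93} × {o, p} = {(x93,o), (x93,p)}
  {x93, x95} × {o} = {(x93,o), (x95,o)}
  {x95} × {o, p} = {(x95,o), (x95,p)}
  {x93, x94, x95} × {o} = {(x93,o), (x94,o), (x95,o)}
  {x93, x95} × {o, p} = {(x93,o), (x93,p), (x95,o), (x95,p)}
  {x93, x94, x95} × {o, p} = {(x93,o), (x93,p), (x94,o), (x94,p), (x95,o), (x95,p)}
These 9 distinct sets form the basis B.
Close under arbitrary unions to get τ_{X×Y}; counting gives |τ_{X×Y}| = 14.


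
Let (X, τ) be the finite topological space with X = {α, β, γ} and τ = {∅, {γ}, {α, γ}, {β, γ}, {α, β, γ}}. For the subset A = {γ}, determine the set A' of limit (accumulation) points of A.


A' = {α, β}

For each x ∈ X, list the open sets U ∈ τ with x ∈ U, then check whether U ∩ (A ∖ {x}) ≠ ∅ for every such U.
  x = α: opens ∋ x are {α, γ}, {α, β, γ}; each meets A ∖ {α}, so x IS a limit point.
  x = β: opens ∋ x are {β, γ}, {α, β, γ}; each meets A ∖ {β}, so x IS a limit point.
  x = γ: open {γ} ∋ x has {γ} ∩ (A ∖ {γ}) = ∅, so x is NOT a limit point.
Collecting: A' = {α, β}.


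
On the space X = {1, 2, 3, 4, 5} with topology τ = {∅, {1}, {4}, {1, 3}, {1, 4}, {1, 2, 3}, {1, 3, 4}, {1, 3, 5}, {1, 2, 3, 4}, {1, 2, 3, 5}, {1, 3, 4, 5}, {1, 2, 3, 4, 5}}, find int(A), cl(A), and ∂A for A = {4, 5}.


int(A) = {4}, cl(A) = {4, 5}, ∂A = {5}.

Closed sets in (X, τ) are complements of opens:
  closed(X, τ) = {∅, {2}, {4}, {5}, {2, 4}, {2, 5}, {4, 5}, {2, 3, 5}, {2, 4, 5}, {1, 2, 3, 5}, {2, 3, 4, 5}, {1, 2, 3, 4, 5}}.
int(A) = ⋃ {U ∈ τ : U ⊆ A}. Opens contained in A: ∅, {4}.
Taking the union of these: int(A) = {4}.
cl(A) = ⋂ {C closed : A ⊆ C}. Closed sets containing A: {4, 5}, {2, 4, 5}, {2, 3, 4, 5}, {1, 2, 3, 4, 5}.
Intersecting these: cl(A) = {4, 5}.
∂A = cl(A) ∖ int(A) = {4, 5} ∖ {4} = {5}.


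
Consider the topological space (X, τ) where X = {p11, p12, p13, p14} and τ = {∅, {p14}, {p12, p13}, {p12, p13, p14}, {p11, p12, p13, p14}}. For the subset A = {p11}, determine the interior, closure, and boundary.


int(A) = ∅, cl(A) = {p11}, ∂A = {p11}.

Closed sets in (X, τ) are complements of opens:
  closed(X, τ) = {∅, {p11}, {p11, p14}, {p11, p12, p13}, {p11, p12, p13, p14}}.
int(A) = ⋃ {U ∈ τ : U ⊆ A}. Opens contained in A: ∅.
Taking the union of these: int(A) = ∅.
cl(A) = ⋂ {C closed : A ⊆ C}. Closed sets containing A: {p11}, {p11, p14}, {p11, p12, p13}, {p11, p12, p13, p14}.
Intersecting these: cl(A) = {p11}.
∂A = cl(A) ∖ int(A) = {p11} ∖ ∅ = {p11}.


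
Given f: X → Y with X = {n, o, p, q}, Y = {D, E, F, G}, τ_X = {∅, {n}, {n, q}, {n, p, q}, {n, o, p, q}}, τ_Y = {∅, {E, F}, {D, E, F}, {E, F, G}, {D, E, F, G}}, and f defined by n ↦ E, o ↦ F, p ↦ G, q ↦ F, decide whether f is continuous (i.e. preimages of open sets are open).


f is NOT continuous.

Compute f^{-1}(U) for each U ∈ τ_Y:
  U = ∅: f^{-1}(U) = ∅ ∈ τ_X ✓.
  U = {E, F}: f^{-1}(U) = {n, o, q} ∉ τ_X ✗.
  U = {D, E, F}: f^{-1}(U) = {n, o, q} ∉ τ_X ✗.
  U = {E, F, G}: f^{-1}(U) = {n, o, p, q} ∈ τ_X ✓.
  U = {D, E, F, G}: f^{-1}(U) = {n, o, p, q} ∈ τ_X ✓.
Found U = {E, F} with f^{-1}(U) = {n, o, q} not in τ_X. Therefore f is NOT continuous.


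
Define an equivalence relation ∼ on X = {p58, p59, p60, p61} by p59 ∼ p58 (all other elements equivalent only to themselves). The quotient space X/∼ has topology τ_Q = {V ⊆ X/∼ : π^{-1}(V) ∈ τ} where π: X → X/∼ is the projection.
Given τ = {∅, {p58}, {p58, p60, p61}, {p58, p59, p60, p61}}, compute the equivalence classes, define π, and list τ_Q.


X/∼ = {[p58=p59], [p60], [p61]}; |τ_Q| = 2.

Equivalence classes: [p58=p59], [p60], [p61].
Quotient map π: X → X/∼ sends p58 ↦ [p58=p59], p59 ↦ [p58=p59], p60 ↦ [p60], p61 ↦ [p61].
For each subset V ⊆ X/∼, compute π^{-1}(V) ⊆ X and check whether π^{-1}(V) ∈ τ. V is open in τ_Q iff π^{-1}(V) ∈ τ.
  V = {}: π^{-1}(V) = ∅ ∈ τ ✓.
  V = {[p58=p59]}: π^{-1}(V) = {p58, p59} ∉ τ ✗.
  V = {[p60]}: π^{-1}(V) = {p60} ∉ τ ✗.
  V = {[p58=p59], [p60]}: π^{-1}(V) = {p58, p59, p60} ∉ τ ✗.
  V = {[p61]}: π^{-1}(V) = {p61} ∉ τ ✗.
  V = {[p58=p59], [p61]}: π^{-1}(V) = {p58, p59, p61} ∉ τ ✗.
  V = {[p60], [p61]}: π^{-1}(V) = {p60, p61} ∉ τ ✗.
  V = {[p58=p59], [p60], [p61]}: π^{-1}(V) = {p58, p59, p60, p61} ∈ τ ✓.
Open sets in the quotient: τ_Q = {{}, {[p58=p59], [p60], [p61]}} (2 elements).


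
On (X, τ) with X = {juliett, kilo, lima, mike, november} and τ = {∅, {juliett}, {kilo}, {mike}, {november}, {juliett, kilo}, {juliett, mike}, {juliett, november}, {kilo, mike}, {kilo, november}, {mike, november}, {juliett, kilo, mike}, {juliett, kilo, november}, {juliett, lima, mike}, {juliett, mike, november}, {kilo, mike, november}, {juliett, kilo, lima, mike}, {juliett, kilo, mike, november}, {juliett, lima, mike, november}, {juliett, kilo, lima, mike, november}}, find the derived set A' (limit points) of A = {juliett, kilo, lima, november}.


A' = {lima}

For each x ∈ X, list the open sets U ∈ τ with x ∈ U, then check whether U ∩ (A ∖ {x}) ≠ ∅ for every such U.
  x = juliett: open {juliett} ∋ x has {juliett} ∩ (A ∖ {juliett}) = ∅, so x is NOT a limit point.
  x = kilo: open {kilo} ∋ x has {kilo} ∩ (A ∖ {kilo}) = ∅, so x is NOT a limit point.
  x = lima: opens ∋ x are {juliett, lima, mike}, {juliett, kilo, lima, mike}, {juliett, lima, mike, november}, {juliett, kilo, lima, mike, november}; each meets A ∖ {lima}, so x IS a limit point.
  x = mike: open {mike} ∋ x has {mike} ∩ (A ∖ {mike}) = ∅, so x is NOT a limit point.
  x = november: open {november} ∋ x has {november} ∩ (A ∖ {november}) = ∅, so x is NOT a limit point.
Collecting: A' = {lima}.


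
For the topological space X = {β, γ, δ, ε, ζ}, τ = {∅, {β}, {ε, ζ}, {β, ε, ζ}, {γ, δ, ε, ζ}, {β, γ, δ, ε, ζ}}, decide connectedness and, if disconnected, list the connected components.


(X, τ) is disconnected; components = [{β}, {γ, δ, ε, ζ}].

Find clopen sets (U ∈ τ with X ∖ U ∈ τ):
  U = ∅, X ∖ U = {β, γ, δ, ε, ζ} — both open, so U is clopen.
  U = {β}, X ∖ U = {γ, δ, ε, ζ} — both open, so U is clopen.
  U = {γ, δ, ε, ζ}, X ∖ U = {β} — both open, so U is clopen.
  U = {β, γ, δ, ε, ζ}, X ∖ U = ∅ — both open, so U is clopen.
Nontrivial clopen(s) exist: e.g. {γ, δ, ε, ζ}. So (X, τ) is disconnected.
Compute connected components by grouping points that agree on all clopens:
  component: {β}
  component: {γ, δ, ε, ζ}


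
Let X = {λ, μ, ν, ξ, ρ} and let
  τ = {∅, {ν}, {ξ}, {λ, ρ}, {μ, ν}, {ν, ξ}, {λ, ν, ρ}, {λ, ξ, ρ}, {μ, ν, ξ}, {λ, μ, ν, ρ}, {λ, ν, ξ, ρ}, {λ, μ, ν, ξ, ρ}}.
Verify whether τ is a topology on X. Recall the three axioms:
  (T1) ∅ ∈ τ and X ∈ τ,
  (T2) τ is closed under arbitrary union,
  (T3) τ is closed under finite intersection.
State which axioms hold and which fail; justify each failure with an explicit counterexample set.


τ IS a topology on X.

Axiom (T1): ∅ ∈ τ? Yes; X ∈ τ? Yes.
Axiom (T2/T3): check pairwise unions and intersections of members of τ.
All pairwise intersections and unions checked — each lies in τ. Therefore τ satisfies (T1), (T2), (T3): it IS a topology on X.


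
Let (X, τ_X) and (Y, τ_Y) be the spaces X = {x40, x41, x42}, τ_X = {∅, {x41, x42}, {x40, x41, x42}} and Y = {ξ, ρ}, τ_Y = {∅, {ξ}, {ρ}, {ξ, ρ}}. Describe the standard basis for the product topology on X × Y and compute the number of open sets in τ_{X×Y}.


Basis B = {∅ × ∅, {x41, x42} × {ξ}, {x41, x42} × {ρ}, {x40, x41, x42} × {ξ}, {x40, x41, x42} × {ρ}, {x41, x42} × {ξ, ρ}, {x40, x41, x42} × {ξ, ρ}}; |τ_{X×Y}| = 9.

Enumerate products U × V with U ∈ τ_X, V ∈ τ_Y (deduplicated):
  ∅ × ∅ = {} (∅)
  {x41, x42} × {ξ} = {(x41,ξ), (x42,ξ)}
  {x41, x42} × {ρ} = {(x41,ρ), (x42,ρ)}
  {x40, x41, x42} × {ξ} = {(x40,ξ), (x41,ξ), (x42,ξ)}
  {x40, x41, x42} × {ρ} = {(x40,ρ), (x41,ρ), (x42,ρ)}
  {x41, x42} × {ξ, ρ} = {(x41,ξ), (x41,ρ), (x42,ξ), (x42,ρ)}
  {x40, x41, x42} × {ξ, ρ} = {(x40,ξ), (x40,ρ), (x41,ξ), (x41,ρ), (x42,ξ), (x42,ρ)}
These 7 distinct sets form the basis B.
Close under arbitrary unions to get τ_{X×Y}; counting gives |τ_{X×Y}| = 9.


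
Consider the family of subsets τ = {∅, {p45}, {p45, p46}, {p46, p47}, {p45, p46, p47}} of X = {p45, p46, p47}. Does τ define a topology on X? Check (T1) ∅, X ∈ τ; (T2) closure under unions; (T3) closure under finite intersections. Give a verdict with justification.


τ is NOT a topology on X.

Axiom (T1): ∅ ∈ τ? Yes; X ∈ τ? Yes.
Axiom (T2/T3): check pairwise unions and intersections of members of τ.
Counterexample for (T3): {p45, p46} ∩ {p46, p47} = {p46} ∉ τ. Therefore τ is NOT a topology.


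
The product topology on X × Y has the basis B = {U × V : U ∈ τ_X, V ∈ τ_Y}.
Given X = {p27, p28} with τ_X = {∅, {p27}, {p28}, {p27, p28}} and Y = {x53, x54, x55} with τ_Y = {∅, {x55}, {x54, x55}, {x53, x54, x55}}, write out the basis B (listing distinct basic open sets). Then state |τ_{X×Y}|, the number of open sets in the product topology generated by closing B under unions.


Basis B = {∅ × ∅, {p27} × {x55}, {p28} × {x55}, {p27} × {x54, x55}, {p27, p28} × {x55}, {p28} × {x54, x55}, {p27} × {x53, x54, x55}, {p28} × {x53, x54, x55}, {p27, p28} × {x54, x55}, {p27, p28} × {x53, x54, x55}}; |τ_{X×Y}| = 16.

Enumerate products U × V with U ∈ τ_X, V ∈ τ_Y (deduplicated):
  ∅ × ∅ = {} (∅)
  {p27} × {x55} = {(p27,x55)}
  {p28} × {x55} = {(p28,x55)}
  {p27} × {x54, x55} = {(p27,x54), (p27,x55)}
  {p27, p28} × {x55} = {(p27,x55), (p28,x55)}
  {p28} × {x54, x55} = {(p28,x54), (p28,x55)}
  {p27} × {x53, x54, x55} = {(p27,x53), (p27,x54), (p27,x55)}
  {p28} × {x53, x54, x55} = {(p28,x53), (p28,x54), (p28,x55)}
  {p27, p28} × {x54, x55} = {(p27,x54), (p27,x55), (p28,x54), (p28,x55)}
  {p27, p28} × {x53, x54, x55} = {(p27,x53), (p27,x54), (p27,x55), (p28,x53), (p28,x54), (p28,x55)}
These 10 distinct sets form the basis B.
Close under arbitrary unions to get τ_{X×Y}; counting gives |τ_{X×Y}| = 16.


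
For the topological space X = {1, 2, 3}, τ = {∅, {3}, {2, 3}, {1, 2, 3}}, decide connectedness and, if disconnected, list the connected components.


(X, τ) is connected.

Find clopen sets (U ∈ τ with X ∖ U ∈ τ):
  U = ∅, X ∖ U = {1, 2, 3} — both open, so U is clopen.
  U = {1, 2, 3}, X ∖ U = ∅ — both open, so U is clopen.
Only trivial clopens (∅ and X) exist, so (X, τ) is connected.
Compute connected components by grouping points that agree on all clopens:
  component: {1, 2, 3}


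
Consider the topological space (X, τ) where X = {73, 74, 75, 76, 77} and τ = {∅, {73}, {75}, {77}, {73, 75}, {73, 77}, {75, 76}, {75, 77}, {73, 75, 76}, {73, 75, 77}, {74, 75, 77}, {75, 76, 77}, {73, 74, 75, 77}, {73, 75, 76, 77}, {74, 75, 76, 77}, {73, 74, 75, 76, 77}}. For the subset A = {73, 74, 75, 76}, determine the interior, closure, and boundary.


int(A) = {73, 75, 76}, cl(A) = {73, 74, 75, 76}, ∂A = {74}.

Closed sets in (X, τ) are complements of opens:
  closed(X, τ) = {∅, {73}, {74}, {76}, {73, 74}, {73, 76}, {74, 76}, {74, 77}, {73, 74, 76}, {73, 74, 77}, {74, 75, 76}, {74, 76, 77}, {73, 74, 75, 76}, {73, 74, 76, 77}, {74, 75, 76, 77}, {73, 74, 75, 76, 77}}.
int(A) = ⋃ {U ∈ τ : U ⊆ A}. Opens contained in A: ∅, {73}, {75}, {73, 75}, {75, 76}, {73, 75, 76}.
Taking the union of these: int(A) = {73, 75, 76}.
cl(A) = ⋂ {C closed : A ⊆ C}. Closed sets containing A: {73, 74, 75, 76}, {73, 74, 75, 76, 77}.
Intersecting these: cl(A) = {73, 74, 75, 76}.
∂A = cl(A) ∖ int(A) = {73, 74, 75, 76} ∖ {73, 75, 76} = {74}.


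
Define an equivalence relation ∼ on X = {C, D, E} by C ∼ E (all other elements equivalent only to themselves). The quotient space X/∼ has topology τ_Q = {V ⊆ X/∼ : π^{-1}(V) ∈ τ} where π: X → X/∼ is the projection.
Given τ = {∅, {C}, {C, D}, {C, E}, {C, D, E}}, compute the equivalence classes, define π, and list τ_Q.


X/∼ = {[C=E], [D]}; |τ_Q| = 3.

Equivalence classes: [C=E], [D].
Quotient map π: X → X/∼ sends C ↦ [C=E], D ↦ [D], E ↦ [C=E].
For each subset V ⊆ X/∼, compute π^{-1}(V) ⊆ X and check whether π^{-1}(V) ∈ τ. V is open in τ_Q iff π^{-1}(V) ∈ τ.
  V = {}: π^{-1}(V) = ∅ ∈ τ ✓.
  V = {[C=E]}: π^{-1}(V) = {C, E} ∈ τ ✓.
  V = {[D]}: π^{-1}(V) = {D} ∉ τ ✗.
  V = {[C=E], [D]}: π^{-1}(V) = {C, D, E} ∈ τ ✓.
Open sets in the quotient: τ_Q = {{}, {[C=E]}, {[C=E], [D]}} (3 elements).


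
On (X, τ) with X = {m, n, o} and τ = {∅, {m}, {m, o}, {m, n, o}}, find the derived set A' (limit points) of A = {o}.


A' = {n}

For each x ∈ X, list the open sets U ∈ τ with x ∈ U, then check whether U ∩ (A ∖ {x}) ≠ ∅ for every such U.
  x = m: open {m} ∋ x has {m} ∩ (A ∖ {m}) = ∅, so x is NOT a limit point.
  x = n: opens ∋ x are {m, n, o}; each meets A ∖ {n}, so x IS a limit point.
  x = o: open {m, o} ∋ x has {m, o} ∩ (A ∖ {o}) = ∅, so x is NOT a limit point.
Collecting: A' = {n}.


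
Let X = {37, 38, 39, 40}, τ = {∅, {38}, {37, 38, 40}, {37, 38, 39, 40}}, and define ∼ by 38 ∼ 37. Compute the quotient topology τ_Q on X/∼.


X/∼ = {[37=38], [39], [40]}; |τ_Q| = 3.

Equivalence classes: [37=38], [39], [40].
Quotient map π: X → X/∼ sends 37 ↦ [37=38], 38 ↦ [37=38], 39 ↦ [39], 40 ↦ [40].
For each subset V ⊆ X/∼, compute π^{-1}(V) ⊆ X and check whether π^{-1}(V) ∈ τ. V is open in τ_Q iff π^{-1}(V) ∈ τ.
  V = {}: π^{-1}(V) = ∅ ∈ τ ✓.
  V = {[37=38]}: π^{-1}(V) = {37, 38} ∉ τ ✗.
  V = {[39]}: π^{-1}(V) = {39} ∉ τ ✗.
  V = {[37=38], [39]}: π^{-1}(V) = {37, 38, 39} ∉ τ ✗.
  V = {[40]}: π^{-1}(V) = {40} ∉ τ ✗.
  V = {[37=38], [40]}: π^{-1}(V) = {37, 38, 40} ∈ τ ✓.
  V = {[39], [40]}: π^{-1}(V) = {39, 40} ∉ τ ✗.
  V = {[37=38], [39], [40]}: π^{-1}(V) = {37, 38, 39, 40} ∈ τ ✓.
Open sets in the quotient: τ_Q = {{}, {[37=38], [40]}, {[37=38], [39], [40]}} (3 elements).


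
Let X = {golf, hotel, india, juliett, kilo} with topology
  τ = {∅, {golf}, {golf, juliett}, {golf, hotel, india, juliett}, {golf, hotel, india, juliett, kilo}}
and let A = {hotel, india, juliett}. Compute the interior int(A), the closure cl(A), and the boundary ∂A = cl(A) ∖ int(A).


int(A) = ∅, cl(A) = {hotel, india, juliett, kilo}, ∂A = {hotel, india, juliett, kilo}.

Closed sets in (X, τ) are complements of opens:
  closed(X, τ) = {∅, {kilo}, {hotel, india, kilo}, {hotel, india, juliett, kilo}, {golf, hotel, india, juliett, kilo}}.
int(A) = ⋃ {U ∈ τ : U ⊆ A}. Opens contained in A: ∅.
Taking the union of these: int(A) = ∅.
cl(A) = ⋂ {C closed : A ⊆ C}. Closed sets containing A: {hotel, india, juliett, kilo}, {golf, hotel, india, juliett, kilo}.
Intersecting these: cl(A) = {hotel, india, juliett, kilo}.
∂A = cl(A) ∖ int(A) = {hotel, india, juliett, kilo} ∖ ∅ = {hotel, india, juliett, kilo}.
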